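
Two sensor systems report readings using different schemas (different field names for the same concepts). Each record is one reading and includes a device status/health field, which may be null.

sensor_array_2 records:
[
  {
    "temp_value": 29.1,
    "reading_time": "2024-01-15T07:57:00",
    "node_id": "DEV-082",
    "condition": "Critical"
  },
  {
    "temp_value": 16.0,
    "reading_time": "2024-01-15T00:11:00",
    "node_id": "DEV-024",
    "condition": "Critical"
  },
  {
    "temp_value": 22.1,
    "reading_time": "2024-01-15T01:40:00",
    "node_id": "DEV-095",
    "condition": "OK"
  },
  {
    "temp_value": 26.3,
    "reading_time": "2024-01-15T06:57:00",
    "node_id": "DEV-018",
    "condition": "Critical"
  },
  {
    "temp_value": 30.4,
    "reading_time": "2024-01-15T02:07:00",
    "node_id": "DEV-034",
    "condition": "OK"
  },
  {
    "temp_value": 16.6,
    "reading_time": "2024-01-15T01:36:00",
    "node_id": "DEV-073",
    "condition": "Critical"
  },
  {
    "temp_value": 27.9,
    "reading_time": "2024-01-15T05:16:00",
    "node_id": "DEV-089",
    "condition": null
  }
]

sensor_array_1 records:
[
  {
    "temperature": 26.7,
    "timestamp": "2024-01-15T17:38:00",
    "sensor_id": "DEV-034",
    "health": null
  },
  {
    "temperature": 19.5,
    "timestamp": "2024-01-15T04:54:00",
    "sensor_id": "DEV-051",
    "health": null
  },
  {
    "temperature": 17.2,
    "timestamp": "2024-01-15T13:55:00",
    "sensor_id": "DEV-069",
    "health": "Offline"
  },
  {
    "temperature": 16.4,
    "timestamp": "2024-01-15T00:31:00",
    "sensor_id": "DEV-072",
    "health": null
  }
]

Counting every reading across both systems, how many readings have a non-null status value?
7

Schema mapping: "condition" (sensor_array_2) = "health" (sensor_array_1) = status

Non-null in sensor_array_2: 6
Non-null in sensor_array_1: 1

Total non-null: 6 + 1 = 7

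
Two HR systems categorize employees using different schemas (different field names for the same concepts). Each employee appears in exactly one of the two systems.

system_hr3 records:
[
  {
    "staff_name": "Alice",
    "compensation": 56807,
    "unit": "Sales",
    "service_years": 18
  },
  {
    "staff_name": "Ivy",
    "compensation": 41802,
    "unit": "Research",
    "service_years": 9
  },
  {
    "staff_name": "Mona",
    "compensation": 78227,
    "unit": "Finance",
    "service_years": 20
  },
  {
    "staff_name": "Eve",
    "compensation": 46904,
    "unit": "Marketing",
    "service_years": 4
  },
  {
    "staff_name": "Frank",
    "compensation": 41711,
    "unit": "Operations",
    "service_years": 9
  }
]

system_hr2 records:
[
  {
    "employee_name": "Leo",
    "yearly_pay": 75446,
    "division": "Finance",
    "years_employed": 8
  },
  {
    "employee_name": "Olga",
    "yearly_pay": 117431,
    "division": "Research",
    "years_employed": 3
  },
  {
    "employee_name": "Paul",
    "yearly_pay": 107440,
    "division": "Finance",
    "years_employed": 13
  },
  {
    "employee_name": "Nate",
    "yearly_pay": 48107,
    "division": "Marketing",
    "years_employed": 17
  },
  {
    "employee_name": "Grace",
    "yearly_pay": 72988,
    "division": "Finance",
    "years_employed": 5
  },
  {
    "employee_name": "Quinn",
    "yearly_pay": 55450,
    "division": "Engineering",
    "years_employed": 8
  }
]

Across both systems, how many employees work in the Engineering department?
1

Schema mapping: "unit" (system_hr3) = "division" (system_hr2) = department

Engineering employees in system_hr3: 0
Engineering employees in system_hr2: 1

Total in Engineering: 0 + 1 = 1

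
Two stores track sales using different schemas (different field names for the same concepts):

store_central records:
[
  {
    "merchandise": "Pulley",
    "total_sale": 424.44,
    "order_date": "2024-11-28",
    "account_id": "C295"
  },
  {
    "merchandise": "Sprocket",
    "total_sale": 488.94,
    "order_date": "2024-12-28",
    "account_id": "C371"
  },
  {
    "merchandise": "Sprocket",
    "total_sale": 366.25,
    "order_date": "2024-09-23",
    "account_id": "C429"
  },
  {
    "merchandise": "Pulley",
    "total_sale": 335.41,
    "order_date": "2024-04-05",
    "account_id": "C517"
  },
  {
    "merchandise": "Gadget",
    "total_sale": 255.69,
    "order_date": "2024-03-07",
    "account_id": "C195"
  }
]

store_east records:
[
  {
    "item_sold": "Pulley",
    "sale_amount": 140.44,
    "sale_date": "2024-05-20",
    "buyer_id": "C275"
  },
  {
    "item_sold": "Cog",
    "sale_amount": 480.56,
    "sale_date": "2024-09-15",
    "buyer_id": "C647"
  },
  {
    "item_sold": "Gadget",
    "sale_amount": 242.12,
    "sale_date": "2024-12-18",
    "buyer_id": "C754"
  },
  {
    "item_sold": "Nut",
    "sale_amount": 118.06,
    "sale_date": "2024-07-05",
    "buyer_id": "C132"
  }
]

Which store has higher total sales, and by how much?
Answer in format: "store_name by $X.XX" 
store_central by $889.55

Schema mapping: "total_sale" (store_central) = "sale_amount" (store_east) = sale amount

Total for store_central: 1870.73
Total for store_east: 981.18

Difference: |1870.73 - 981.18| = 889.55
store_central has higher sales by $889.55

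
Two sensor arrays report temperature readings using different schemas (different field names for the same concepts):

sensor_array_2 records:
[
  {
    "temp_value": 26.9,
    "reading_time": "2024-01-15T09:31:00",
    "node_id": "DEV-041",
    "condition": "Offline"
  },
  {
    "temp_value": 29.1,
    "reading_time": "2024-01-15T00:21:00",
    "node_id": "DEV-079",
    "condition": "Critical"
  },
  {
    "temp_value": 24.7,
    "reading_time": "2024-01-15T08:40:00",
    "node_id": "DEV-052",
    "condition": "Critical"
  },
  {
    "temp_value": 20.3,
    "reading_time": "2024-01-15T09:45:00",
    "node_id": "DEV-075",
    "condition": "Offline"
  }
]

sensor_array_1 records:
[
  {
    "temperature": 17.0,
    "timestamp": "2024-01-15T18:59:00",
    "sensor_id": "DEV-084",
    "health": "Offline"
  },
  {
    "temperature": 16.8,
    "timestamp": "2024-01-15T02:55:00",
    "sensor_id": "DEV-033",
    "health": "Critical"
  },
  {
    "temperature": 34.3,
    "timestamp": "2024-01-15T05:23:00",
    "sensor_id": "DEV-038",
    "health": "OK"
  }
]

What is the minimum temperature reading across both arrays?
16.8

Schema mapping: "temp_value" (sensor_array_2) = "temperature" (sensor_array_1) = temperature reading

Minimum in sensor_array_2: 20.3
Minimum in sensor_array_1: 16.8

Overall minimum: min(20.3, 16.8) = 16.8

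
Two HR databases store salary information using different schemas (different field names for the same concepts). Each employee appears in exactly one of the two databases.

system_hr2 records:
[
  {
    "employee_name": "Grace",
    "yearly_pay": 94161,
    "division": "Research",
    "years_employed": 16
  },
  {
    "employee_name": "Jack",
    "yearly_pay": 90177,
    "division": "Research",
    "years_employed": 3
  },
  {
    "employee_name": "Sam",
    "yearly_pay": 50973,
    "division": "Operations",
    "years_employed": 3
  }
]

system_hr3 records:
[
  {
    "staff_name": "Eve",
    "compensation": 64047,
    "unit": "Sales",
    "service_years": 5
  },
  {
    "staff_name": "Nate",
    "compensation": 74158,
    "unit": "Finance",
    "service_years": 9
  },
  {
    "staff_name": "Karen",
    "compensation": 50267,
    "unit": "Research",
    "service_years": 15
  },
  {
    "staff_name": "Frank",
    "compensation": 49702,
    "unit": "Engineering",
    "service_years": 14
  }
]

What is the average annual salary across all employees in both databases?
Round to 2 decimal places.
67640.71

Schema mapping: "yearly_pay" (system_hr2) = "compensation" (system_hr3) = annual salary

All salaries: [94161, 90177, 50973, 64047, 74158, 50267, 49702]
Sum: 473485
Count: 7
Average: 473485 / 7 = 67640.71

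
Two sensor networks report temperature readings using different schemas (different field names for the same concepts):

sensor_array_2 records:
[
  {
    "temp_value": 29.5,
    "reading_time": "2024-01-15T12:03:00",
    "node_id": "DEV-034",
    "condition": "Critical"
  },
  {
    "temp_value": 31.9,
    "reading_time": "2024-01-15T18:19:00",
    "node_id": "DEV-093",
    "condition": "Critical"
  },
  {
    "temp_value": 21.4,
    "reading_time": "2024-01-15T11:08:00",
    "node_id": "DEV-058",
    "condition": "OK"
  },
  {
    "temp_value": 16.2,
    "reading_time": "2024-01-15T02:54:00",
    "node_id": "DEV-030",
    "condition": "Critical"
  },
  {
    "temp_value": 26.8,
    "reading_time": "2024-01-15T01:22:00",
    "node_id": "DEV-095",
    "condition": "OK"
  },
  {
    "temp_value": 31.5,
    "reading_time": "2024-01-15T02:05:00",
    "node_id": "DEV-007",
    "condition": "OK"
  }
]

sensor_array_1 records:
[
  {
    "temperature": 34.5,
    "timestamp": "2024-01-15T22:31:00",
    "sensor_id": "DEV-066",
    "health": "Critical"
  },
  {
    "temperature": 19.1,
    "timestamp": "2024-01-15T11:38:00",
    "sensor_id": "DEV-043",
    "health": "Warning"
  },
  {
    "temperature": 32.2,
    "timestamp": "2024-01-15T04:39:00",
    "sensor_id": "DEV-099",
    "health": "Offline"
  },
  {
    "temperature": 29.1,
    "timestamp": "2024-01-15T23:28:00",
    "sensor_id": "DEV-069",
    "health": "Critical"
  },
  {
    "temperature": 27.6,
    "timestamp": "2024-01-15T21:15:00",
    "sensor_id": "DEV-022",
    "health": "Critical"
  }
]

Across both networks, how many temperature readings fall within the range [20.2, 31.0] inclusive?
5

Schema mapping: "temp_value" (sensor_array_2) = "temperature" (sensor_array_1) = temperature

Readings in [20.2, 31.0] from sensor_array_2: 3
Readings in [20.2, 31.0] from sensor_array_1: 2

Total count: 3 + 2 = 5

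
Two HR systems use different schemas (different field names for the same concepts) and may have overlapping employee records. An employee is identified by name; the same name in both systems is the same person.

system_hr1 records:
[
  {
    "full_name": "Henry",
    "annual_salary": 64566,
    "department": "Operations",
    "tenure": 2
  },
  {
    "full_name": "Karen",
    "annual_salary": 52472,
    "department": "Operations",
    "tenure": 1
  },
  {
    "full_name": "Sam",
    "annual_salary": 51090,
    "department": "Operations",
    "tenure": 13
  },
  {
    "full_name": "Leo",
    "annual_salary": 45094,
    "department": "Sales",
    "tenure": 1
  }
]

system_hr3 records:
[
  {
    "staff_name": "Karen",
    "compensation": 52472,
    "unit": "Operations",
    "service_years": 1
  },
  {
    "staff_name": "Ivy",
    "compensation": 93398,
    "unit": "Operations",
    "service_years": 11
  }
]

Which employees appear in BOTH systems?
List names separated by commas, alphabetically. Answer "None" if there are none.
Karen

Schema mapping: "full_name" (system_hr1) = "staff_name" (system_hr3) = employee name

Names in system_hr1: ['Henry', 'Karen', 'Leo', 'Sam']
Names in system_hr3: ['Ivy', 'Karen']

Intersection: ['Karen']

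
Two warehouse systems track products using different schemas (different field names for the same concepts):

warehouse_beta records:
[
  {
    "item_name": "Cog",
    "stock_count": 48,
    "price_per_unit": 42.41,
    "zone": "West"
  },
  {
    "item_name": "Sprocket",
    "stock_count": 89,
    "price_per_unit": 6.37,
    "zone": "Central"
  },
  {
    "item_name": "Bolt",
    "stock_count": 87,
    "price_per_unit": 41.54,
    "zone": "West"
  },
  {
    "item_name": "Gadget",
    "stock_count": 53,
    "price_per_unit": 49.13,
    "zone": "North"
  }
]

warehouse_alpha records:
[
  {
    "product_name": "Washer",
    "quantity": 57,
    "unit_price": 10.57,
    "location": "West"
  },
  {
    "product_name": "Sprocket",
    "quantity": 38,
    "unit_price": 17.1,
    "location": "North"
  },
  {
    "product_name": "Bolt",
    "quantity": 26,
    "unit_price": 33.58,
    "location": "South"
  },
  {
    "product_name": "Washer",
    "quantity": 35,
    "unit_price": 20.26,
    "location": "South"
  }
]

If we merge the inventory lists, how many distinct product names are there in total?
5

Schema mapping: "item_name" (warehouse_beta) = "product_name" (warehouse_alpha) = product name

Products in warehouse_beta: ['Bolt', 'Cog', 'Gadget', 'Sprocket']
Products in warehouse_alpha: ['Bolt', 'Sprocket', 'Washer']

Union (unique products): ['Bolt', 'Cog', 'Gadget', 'Sprocket', 'Washer']
Count: 5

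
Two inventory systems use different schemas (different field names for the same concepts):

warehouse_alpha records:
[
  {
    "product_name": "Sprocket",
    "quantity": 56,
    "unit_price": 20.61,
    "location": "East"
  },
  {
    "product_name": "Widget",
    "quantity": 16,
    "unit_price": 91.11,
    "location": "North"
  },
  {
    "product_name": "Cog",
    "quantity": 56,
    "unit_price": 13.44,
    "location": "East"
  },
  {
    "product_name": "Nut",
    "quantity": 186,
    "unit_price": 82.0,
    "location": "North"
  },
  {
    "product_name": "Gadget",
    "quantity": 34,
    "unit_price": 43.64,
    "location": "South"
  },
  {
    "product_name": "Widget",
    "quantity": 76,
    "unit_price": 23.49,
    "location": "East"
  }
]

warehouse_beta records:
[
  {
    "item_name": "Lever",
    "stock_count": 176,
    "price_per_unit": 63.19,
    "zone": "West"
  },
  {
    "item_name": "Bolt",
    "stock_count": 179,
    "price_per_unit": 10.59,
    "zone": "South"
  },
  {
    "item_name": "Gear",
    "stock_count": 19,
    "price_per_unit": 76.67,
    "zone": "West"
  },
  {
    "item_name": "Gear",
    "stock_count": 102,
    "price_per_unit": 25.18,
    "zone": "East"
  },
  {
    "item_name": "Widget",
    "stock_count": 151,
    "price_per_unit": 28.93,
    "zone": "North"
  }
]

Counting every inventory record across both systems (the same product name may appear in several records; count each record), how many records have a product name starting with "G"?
3

Schema mapping: "product_name" (warehouse_alpha) = "item_name" (warehouse_beta) = product name

Records with product name starting with "G" in warehouse_alpha: 1
Records with product name starting with "G" in warehouse_beta: 2

Total: 1 + 2 = 3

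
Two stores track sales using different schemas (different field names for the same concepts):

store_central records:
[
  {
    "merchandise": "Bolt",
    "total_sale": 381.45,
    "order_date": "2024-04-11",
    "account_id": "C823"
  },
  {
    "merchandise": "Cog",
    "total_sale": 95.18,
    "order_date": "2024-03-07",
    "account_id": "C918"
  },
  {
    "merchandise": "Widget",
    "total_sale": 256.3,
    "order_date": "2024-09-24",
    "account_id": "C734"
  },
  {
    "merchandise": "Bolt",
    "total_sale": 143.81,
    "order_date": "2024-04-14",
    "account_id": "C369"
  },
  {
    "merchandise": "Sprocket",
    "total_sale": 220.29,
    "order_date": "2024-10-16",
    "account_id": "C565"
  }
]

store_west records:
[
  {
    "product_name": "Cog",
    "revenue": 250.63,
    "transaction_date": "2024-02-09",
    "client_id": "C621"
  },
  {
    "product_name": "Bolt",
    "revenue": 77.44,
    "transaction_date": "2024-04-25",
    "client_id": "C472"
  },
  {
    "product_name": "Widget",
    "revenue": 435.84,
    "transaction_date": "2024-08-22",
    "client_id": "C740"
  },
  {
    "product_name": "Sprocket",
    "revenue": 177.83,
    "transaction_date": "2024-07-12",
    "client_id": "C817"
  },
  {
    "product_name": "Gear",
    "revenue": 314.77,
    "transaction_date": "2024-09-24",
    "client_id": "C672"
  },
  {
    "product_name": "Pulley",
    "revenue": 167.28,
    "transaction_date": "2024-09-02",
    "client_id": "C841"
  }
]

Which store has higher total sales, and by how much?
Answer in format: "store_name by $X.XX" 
store_west by $326.76

Schema mapping: "total_sale" (store_central) = "revenue" (store_west) = sale amount

Total for store_central: 1097.03
Total for store_west: 1423.79

Difference: |1097.03 - 1423.79| = 326.76
store_west has higher sales by $326.76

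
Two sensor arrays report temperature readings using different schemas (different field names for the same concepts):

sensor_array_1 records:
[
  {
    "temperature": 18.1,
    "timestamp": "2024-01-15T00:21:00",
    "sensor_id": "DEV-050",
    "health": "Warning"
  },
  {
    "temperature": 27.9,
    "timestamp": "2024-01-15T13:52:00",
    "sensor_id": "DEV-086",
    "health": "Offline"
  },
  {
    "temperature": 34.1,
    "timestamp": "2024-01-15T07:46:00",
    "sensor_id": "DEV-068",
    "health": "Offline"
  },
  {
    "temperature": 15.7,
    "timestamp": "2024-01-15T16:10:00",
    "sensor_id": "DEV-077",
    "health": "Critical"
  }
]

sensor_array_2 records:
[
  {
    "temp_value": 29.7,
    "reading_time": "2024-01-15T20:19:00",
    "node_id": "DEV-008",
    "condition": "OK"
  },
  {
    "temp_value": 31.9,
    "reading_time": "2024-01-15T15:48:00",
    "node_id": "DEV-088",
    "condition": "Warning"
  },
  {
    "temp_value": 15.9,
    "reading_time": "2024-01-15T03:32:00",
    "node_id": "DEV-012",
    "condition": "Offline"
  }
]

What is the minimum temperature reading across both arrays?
15.7

Schema mapping: "temperature" (sensor_array_1) = "temp_value" (sensor_array_2) = temperature reading

Minimum in sensor_array_1: 15.7
Minimum in sensor_array_2: 15.9

Overall minimum: min(15.7, 15.9) = 15.7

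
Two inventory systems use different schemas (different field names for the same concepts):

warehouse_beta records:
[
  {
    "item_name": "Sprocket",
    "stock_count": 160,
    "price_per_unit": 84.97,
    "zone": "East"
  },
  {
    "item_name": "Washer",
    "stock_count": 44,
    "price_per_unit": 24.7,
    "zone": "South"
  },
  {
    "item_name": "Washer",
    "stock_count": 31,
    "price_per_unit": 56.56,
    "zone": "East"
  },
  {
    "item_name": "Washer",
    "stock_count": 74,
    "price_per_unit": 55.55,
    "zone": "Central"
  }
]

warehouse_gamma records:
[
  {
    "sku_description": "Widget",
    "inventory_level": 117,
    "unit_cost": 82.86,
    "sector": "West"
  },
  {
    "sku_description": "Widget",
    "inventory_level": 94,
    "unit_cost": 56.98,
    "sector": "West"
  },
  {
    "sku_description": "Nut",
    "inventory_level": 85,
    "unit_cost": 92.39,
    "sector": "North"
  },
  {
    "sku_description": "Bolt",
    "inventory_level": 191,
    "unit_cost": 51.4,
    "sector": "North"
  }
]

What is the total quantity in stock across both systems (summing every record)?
796

To reconcile these schemas, identify the field holding the quantity in stock in each system:
1. In warehouse_beta it is "stock_count"
2. In warehouse_gamma it is "inventory_level"

From warehouse_beta: 160 + 44 + 31 + 74 = 309
From warehouse_gamma: 117 + 94 + 85 + 191 = 487

Total: 309 + 487 = 796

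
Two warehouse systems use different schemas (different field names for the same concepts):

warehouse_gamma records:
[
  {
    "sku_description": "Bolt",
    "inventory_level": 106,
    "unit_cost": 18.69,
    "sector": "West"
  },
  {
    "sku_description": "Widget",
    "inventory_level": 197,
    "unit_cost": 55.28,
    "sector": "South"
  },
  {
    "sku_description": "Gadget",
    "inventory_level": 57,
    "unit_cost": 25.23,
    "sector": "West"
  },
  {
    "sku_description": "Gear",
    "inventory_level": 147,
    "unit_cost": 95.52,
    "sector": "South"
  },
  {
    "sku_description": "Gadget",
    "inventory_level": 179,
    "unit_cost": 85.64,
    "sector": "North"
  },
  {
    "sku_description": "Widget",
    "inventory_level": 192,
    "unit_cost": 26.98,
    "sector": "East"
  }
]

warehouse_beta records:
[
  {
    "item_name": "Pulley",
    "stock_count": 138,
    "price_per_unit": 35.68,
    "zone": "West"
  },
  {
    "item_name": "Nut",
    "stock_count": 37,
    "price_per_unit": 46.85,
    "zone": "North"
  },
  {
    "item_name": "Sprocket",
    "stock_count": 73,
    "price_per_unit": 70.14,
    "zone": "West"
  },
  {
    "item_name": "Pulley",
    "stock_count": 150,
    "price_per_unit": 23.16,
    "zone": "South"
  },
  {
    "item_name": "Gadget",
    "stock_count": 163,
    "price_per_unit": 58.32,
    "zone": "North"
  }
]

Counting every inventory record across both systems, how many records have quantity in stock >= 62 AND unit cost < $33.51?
3

Schema mappings:
- "inventory_level" (warehouse_gamma) = "stock_count" (warehouse_beta) = quantity
- "unit_cost" (warehouse_gamma) = "price_per_unit" (warehouse_beta) = unit cost

Records meeting both conditions in warehouse_gamma: 2
Records meeting both conditions in warehouse_beta: 1

Total: 2 + 1 = 3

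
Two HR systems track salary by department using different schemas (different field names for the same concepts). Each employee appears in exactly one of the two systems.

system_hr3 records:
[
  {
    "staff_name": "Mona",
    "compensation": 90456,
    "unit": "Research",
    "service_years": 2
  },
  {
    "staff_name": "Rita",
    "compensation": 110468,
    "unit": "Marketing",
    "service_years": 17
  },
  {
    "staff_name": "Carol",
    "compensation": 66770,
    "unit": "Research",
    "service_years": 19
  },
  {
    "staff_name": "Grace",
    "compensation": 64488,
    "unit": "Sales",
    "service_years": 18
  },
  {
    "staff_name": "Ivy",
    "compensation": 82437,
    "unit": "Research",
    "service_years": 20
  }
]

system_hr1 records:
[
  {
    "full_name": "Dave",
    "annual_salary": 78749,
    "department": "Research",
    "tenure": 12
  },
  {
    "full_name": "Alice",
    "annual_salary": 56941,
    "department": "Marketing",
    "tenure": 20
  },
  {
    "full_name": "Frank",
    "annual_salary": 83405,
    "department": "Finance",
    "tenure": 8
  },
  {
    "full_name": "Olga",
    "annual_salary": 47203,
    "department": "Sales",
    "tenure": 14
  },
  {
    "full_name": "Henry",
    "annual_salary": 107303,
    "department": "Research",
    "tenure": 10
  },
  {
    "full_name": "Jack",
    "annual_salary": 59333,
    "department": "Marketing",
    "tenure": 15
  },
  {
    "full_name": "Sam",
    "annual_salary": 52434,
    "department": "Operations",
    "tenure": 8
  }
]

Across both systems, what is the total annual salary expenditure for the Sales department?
111691

Schema mappings:
- "unit" (system_hr3) = "department" (system_hr1) = department
- "compensation" (system_hr3) = "annual_salary" (system_hr1) = salary

Sales salaries from system_hr3: 64488
Sales salaries from system_hr1: 47203

Total: 64488 + 47203 = 111691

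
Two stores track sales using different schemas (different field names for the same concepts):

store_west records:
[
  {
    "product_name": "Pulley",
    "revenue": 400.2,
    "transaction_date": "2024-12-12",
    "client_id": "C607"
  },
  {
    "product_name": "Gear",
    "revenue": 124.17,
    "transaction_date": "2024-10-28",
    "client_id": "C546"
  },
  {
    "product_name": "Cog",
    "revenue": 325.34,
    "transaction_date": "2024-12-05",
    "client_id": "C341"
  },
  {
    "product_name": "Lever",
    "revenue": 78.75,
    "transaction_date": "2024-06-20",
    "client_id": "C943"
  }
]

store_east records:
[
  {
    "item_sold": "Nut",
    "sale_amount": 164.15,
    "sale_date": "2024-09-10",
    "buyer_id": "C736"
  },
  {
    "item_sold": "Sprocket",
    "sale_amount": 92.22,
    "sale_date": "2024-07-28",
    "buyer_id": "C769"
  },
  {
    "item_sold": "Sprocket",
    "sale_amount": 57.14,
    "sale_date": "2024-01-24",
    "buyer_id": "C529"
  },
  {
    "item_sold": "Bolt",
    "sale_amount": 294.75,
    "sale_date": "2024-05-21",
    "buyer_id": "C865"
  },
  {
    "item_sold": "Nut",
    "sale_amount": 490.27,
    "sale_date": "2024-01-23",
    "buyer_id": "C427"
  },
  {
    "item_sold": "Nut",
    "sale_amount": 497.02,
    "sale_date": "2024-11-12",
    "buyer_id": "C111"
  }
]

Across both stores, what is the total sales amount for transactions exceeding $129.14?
2171.73

Schema mapping: "revenue" (store_west) = "sale_amount" (store_east) = sale amount

Sum of sales > $129.14 in store_west: 725.54
Sum of sales > $129.14 in store_east: 1446.19

Total: 725.54 + 1446.19 = 2171.73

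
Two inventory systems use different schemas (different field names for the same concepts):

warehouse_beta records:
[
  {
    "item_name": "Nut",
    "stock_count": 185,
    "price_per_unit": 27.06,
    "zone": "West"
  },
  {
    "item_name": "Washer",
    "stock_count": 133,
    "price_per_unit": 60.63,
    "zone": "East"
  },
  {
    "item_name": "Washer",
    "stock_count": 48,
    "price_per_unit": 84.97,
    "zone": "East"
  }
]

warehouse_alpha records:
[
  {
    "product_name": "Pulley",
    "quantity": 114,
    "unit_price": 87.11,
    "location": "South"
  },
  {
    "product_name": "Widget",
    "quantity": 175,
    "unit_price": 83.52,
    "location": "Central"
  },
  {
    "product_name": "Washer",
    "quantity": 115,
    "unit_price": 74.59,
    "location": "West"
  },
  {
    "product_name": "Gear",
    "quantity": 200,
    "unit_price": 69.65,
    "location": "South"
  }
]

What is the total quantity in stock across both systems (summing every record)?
970

To reconcile these schemas, identify the field holding the quantity in stock in each system:
1. In warehouse_beta it is "stock_count"
2. In warehouse_alpha it is "quantity"

From warehouse_beta: 185 + 133 + 48 = 366
From warehouse_alpha: 114 + 175 + 115 + 200 = 604

Total: 366 + 604 = 970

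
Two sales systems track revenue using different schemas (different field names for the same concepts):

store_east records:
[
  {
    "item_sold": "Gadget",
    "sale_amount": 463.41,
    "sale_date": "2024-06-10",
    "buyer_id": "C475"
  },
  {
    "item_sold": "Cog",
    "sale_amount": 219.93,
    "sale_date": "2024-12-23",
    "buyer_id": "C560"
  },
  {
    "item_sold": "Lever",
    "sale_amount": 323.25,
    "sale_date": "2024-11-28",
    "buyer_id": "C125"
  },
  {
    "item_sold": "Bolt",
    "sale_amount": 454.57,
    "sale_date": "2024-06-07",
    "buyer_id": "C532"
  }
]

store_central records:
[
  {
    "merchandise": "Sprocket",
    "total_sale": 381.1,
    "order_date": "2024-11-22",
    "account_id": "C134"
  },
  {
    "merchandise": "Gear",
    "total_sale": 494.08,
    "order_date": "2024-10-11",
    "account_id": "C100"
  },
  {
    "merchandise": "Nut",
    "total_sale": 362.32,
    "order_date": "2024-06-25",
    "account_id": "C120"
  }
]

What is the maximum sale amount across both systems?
494.08

Reconcile: "sale_amount" (store_east) = "total_sale" (store_central) = sale amount

Maximum in store_east: 463.41
Maximum in store_central: 494.08

Overall maximum: max(463.41, 494.08) = 494.08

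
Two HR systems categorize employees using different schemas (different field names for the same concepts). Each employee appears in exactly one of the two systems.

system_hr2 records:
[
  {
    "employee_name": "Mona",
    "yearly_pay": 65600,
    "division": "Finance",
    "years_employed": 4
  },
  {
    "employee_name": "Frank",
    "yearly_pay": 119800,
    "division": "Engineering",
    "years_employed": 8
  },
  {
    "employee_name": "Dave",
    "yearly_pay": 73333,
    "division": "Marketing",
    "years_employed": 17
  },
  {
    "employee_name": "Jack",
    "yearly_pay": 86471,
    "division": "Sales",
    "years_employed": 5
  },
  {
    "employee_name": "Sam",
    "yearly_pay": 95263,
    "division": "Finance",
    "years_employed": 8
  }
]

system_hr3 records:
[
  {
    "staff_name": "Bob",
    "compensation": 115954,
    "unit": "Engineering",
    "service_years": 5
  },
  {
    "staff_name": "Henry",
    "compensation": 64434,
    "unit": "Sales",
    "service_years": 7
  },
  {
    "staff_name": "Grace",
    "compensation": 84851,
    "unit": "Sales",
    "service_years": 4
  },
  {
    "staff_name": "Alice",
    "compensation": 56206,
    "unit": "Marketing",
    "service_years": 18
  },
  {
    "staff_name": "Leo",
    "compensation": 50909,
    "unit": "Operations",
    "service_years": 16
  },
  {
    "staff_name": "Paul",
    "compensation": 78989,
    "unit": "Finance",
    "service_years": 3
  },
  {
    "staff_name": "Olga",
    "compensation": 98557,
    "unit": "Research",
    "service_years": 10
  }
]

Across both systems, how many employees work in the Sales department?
3

Schema mapping: "division" (system_hr2) = "unit" (system_hr3) = department

Sales employees in system_hr2: 1
Sales employees in system_hr3: 2

Total in Sales: 1 + 2 = 3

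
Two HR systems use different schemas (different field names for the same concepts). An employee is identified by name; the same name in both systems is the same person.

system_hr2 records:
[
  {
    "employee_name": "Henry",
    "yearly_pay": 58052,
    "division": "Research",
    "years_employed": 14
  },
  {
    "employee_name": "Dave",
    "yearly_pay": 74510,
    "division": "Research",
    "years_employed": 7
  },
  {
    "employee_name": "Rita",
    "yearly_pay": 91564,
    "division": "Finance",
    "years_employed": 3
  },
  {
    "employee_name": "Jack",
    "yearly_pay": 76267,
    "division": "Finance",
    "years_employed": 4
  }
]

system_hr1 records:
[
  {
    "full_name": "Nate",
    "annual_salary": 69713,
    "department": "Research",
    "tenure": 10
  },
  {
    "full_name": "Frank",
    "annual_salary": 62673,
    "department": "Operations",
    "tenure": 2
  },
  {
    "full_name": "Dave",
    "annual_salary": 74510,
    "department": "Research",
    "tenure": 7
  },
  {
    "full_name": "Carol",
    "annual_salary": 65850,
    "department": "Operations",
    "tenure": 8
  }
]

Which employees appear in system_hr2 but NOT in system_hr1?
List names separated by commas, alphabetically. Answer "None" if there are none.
Henry, Jack, Rita

Schema mapping: "employee_name" (system_hr2) = "full_name" (system_hr1) = employee name

Names in system_hr2: ['Dave', 'Henry', 'Jack', 'Rita']
Names in system_hr1: ['Carol', 'Dave', 'Frank', 'Nate']

In system_hr2 but not system_hr1: ['Henry', 'Jack', 'Rita']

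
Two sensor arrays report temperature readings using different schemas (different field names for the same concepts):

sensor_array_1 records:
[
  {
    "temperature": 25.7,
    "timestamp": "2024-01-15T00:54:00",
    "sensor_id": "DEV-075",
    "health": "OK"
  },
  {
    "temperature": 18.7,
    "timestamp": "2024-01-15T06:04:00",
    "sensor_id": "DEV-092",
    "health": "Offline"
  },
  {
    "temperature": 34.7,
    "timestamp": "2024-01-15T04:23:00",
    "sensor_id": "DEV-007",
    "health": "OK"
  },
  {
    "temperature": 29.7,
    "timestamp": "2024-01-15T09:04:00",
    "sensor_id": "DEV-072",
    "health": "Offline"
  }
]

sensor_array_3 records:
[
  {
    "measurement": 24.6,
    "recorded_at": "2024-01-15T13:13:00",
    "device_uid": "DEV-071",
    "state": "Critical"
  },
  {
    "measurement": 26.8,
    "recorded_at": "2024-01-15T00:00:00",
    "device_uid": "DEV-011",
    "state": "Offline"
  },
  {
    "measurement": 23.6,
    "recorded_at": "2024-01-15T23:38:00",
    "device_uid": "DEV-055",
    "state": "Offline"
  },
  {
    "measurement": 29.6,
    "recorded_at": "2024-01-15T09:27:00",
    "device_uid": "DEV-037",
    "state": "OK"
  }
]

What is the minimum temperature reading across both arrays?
18.7

Schema mapping: "temperature" (sensor_array_1) = "measurement" (sensor_array_3) = temperature reading

Minimum in sensor_array_1: 18.7
Minimum in sensor_array_3: 23.6

Overall minimum: min(18.7, 23.6) = 18.7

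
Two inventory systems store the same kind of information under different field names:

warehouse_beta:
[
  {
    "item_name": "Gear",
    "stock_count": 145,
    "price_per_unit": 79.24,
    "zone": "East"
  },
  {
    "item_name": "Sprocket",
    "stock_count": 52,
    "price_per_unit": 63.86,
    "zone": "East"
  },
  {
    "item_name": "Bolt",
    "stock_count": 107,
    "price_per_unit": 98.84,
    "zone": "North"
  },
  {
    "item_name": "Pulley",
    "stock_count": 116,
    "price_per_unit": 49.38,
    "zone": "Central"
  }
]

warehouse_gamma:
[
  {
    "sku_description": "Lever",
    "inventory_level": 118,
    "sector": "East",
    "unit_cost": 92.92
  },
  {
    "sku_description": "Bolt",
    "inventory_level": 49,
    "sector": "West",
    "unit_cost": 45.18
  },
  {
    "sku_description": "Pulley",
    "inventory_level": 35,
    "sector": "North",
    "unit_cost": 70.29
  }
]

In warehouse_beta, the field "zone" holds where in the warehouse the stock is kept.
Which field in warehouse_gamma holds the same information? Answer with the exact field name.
sector

In warehouse_beta, "zone" holds where in the warehouse the stock is kept.
The fields in warehouse_gamma are: "sku_description", "inventory_level", "sector", "unit_cost".
"sector" is the match: the name refers to the same concept and its values are area labels (e.g. 'East', 'North').
The other fields ("sku_description", "inventory_level", "unit_cost") hold different kinds of data.

So "zone" in warehouse_beta corresponds to "sector" in warehouse_gamma.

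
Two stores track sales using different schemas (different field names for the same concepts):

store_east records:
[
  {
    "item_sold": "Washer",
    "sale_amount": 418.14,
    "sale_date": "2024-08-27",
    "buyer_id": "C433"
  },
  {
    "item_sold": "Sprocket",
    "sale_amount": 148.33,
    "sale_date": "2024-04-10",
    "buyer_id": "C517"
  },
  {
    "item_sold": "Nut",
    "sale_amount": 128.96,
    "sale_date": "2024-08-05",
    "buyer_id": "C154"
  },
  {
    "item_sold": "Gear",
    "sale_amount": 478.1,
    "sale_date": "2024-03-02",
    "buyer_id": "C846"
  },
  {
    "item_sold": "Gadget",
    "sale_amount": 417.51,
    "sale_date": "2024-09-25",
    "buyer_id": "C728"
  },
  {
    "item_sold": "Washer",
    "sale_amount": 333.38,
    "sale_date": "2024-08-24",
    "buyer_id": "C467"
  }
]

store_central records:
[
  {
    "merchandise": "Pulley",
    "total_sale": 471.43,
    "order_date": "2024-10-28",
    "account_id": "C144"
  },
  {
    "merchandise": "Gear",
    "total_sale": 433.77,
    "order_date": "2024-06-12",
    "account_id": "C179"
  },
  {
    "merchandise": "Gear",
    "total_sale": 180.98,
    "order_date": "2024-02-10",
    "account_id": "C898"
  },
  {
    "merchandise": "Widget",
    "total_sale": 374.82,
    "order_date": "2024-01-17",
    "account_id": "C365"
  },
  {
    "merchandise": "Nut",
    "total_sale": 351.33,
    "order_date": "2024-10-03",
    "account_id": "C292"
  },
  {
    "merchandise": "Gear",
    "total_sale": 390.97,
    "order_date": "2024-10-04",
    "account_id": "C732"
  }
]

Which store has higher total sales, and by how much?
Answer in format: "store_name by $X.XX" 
store_central by $278.88

Schema mapping: "sale_amount" (store_east) = "total_sale" (store_central) = sale amount

Total for store_east: 1924.42
Total for store_central: 2203.30

Difference: |1924.42 - 2203.30| = 278.88
store_central has higher sales by $278.88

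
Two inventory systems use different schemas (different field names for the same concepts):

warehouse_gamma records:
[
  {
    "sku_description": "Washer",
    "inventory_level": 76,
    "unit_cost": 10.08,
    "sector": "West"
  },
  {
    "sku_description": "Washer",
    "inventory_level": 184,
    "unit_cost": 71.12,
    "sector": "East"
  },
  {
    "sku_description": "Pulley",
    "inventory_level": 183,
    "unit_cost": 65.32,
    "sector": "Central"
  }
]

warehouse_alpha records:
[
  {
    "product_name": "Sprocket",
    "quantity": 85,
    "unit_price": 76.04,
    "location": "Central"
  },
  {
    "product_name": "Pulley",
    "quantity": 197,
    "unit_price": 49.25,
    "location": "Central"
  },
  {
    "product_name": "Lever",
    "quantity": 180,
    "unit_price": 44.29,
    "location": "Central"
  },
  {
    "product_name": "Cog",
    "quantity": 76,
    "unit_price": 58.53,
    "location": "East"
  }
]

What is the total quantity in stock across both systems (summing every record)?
981

To reconcile these schemas, identify the field holding the quantity in stock in each system:
1. In warehouse_gamma it is "inventory_level"
2. In warehouse_alpha it is "quantity"

From warehouse_gamma: 76 + 184 + 183 = 443
From warehouse_alpha: 85 + 197 + 180 + 76 = 538

Total: 443 + 538 = 981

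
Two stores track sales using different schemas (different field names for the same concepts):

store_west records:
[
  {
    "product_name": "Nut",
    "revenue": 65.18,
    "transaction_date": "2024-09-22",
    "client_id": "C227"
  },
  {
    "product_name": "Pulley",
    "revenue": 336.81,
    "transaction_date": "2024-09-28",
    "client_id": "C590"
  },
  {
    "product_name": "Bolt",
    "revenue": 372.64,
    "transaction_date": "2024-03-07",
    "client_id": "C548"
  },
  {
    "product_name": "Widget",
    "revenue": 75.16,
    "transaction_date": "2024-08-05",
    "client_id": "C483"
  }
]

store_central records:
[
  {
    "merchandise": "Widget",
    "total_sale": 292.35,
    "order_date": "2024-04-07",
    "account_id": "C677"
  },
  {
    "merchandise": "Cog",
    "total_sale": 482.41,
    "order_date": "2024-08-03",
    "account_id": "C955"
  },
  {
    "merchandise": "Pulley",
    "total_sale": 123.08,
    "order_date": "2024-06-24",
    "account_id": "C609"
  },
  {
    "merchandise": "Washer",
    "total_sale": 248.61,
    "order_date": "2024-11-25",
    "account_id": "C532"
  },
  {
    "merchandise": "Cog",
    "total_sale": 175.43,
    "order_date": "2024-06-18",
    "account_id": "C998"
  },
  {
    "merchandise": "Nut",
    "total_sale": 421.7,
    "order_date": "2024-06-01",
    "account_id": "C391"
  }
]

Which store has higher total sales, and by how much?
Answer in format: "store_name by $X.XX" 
store_central by $893.79

Schema mapping: "revenue" (store_west) = "total_sale" (store_central) = sale amount

Total for store_west: 849.79
Total for store_central: 1743.58

Difference: |849.79 - 1743.58| = 893.79
store_central has higher sales by $893.79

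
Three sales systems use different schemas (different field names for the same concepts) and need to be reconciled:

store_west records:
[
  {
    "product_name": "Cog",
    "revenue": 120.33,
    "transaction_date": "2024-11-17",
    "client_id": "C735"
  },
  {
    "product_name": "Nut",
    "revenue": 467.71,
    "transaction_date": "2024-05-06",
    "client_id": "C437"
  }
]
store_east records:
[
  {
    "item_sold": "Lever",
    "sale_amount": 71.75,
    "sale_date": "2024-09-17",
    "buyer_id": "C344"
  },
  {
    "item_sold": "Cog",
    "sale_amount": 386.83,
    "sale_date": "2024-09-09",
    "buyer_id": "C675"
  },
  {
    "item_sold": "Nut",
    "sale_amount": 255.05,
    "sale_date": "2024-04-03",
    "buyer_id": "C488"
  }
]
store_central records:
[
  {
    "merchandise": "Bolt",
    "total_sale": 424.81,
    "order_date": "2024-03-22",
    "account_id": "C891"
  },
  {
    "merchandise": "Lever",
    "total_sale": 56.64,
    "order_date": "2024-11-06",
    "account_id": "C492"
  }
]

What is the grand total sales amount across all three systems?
1783.12

Schema reconciliation - all amount fields map to sale amount:

store_west (revenue): 588.04
store_east (sale_amount): 713.63
store_central (total_sale): 481.45

Grand total: 1783.12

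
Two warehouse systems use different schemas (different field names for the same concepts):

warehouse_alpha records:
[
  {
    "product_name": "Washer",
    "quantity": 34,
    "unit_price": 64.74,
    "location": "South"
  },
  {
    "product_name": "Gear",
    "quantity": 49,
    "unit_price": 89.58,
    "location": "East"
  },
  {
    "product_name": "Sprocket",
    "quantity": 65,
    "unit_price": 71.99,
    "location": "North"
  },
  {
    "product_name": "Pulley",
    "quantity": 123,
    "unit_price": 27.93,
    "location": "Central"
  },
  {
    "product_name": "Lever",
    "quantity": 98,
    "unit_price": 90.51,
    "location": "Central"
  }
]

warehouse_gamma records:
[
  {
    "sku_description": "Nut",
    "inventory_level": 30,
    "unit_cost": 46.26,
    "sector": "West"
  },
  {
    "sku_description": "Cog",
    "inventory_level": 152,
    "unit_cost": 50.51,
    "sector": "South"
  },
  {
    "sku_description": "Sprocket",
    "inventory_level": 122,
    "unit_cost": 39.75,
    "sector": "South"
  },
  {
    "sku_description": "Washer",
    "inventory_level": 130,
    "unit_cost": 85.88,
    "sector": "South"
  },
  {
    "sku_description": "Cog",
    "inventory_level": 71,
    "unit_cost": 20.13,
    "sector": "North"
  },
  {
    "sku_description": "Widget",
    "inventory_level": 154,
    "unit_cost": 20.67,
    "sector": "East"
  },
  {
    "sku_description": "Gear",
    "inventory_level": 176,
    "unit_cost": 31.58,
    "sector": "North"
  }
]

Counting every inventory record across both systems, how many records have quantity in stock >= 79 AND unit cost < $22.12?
1

Schema mappings:
- "quantity" (warehouse_alpha) = "inventory_level" (warehouse_gamma) = quantity
- "unit_price" (warehouse_alpha) = "unit_cost" (warehouse_gamma) = unit cost

Records meeting both conditions in warehouse_alpha: 0
Records meeting both conditions in warehouse_gamma: 1

Total: 0 + 1 = 1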